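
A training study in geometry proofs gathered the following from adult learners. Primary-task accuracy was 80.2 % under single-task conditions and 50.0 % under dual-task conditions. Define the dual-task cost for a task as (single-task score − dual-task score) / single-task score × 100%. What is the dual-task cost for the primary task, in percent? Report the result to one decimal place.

Cost = (80.2 − 50.0) / 80.2 × 100%
     = 30.2000 / 80.2 × 100% = 37.6559%.
≈ 37.7%.

37.7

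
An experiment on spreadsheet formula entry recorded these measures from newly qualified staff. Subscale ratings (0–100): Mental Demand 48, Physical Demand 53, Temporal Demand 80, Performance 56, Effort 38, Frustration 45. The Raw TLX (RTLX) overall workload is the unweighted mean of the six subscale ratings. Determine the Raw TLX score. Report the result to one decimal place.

53.3

Sum of ratings = 48 + 53 + 80 + 56 + 38 + 45 = 320.
RTLX = 320 / 6 = 53.3333 ≈ 53.3.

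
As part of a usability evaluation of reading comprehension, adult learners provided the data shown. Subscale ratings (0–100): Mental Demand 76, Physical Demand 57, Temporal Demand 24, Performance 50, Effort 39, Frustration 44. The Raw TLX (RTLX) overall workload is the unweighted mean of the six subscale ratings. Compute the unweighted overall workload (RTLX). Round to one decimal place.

Sum of ratings = 76 + 57 + 24 + 50 + 39 + 44 = 290.
RTLX = 290 / 6 = 48.3333 ≈ 48.3.

48.3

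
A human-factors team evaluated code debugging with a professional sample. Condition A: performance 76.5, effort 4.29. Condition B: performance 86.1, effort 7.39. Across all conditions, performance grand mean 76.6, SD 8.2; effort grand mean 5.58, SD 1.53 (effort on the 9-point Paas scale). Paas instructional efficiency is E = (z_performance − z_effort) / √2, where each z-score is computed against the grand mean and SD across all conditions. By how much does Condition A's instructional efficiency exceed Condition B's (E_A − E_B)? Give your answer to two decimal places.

Condition A: z_P = (76.5 − 76.6)/8.2 = -0.0122; z_E = (4.29 − 5.58)/1.53 = -0.8431; E_A = (-0.0122 − (-0.8431))/√2 = 0.5875.
Condition B: z_P = (86.1 − 76.6)/8.2 = 1.1585; z_E = (7.39 − 5.58)/1.53 = 1.1830; E_B = (1.1585 − 1.1830)/√2 = -0.0173.
E_A − E_B = 0.5875 − (-0.0173) = 0.6048 ≈ 0.60.

0.60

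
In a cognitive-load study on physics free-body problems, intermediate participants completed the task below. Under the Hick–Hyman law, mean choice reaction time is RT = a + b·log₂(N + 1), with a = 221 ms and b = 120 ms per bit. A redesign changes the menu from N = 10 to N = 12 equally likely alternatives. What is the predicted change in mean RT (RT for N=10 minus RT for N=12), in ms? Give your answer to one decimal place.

RT(10) = 221 + 120·log₂(11) = 221 + 120·3.4594 = 636.1280 ms.
RT(12) = 221 + 120·log₂(13) = 221 + 120·3.7004 = 665.0480 ms.
Difference = 636.1280 − 665.0480 = -28.9200 ≈ -28.9 ms.

-28.9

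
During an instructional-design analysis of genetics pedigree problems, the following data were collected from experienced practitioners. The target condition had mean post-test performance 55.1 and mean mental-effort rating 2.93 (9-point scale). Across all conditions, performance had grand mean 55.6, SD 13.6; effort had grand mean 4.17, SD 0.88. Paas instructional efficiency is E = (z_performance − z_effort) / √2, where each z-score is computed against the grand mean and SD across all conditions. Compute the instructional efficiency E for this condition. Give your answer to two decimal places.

z_performance = (55.1 − 55.6) / 13.6 = -0.5000 / 13.6 = -0.0368.
z_effort = (2.93 − 4.17) / 0.88 = -1.2400 / 0.88 = -1.4091.
z_P − z_E = -0.0368 − (-1.4091) = 1.3723.
E = 1.3723 / √2 = 1.3723 / 1.41421 = 0.9704 ≈ 0.97.

0.97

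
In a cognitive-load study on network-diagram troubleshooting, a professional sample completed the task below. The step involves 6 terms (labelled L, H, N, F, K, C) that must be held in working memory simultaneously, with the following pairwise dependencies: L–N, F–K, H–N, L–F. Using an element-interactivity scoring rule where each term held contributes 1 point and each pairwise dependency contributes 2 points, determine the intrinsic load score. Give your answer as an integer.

Count of terms held simultaneously: 6.
Count of pairwise dependencies listed: 4.
Element contribution: 6 × 1 = 6.
Interaction contribution: 4 × 2 = 8.
Intrinsic load = 6 + 8 = 14.

14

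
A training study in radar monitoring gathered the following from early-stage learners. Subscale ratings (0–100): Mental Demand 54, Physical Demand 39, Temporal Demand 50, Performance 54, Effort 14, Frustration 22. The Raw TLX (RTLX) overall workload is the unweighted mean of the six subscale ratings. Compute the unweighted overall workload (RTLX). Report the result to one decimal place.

38.8

Sum of ratings = 54 + 39 + 50 + 54 + 14 + 22 = 233.
RTLX = 233 / 6 = 38.8333 ≈ 38.8.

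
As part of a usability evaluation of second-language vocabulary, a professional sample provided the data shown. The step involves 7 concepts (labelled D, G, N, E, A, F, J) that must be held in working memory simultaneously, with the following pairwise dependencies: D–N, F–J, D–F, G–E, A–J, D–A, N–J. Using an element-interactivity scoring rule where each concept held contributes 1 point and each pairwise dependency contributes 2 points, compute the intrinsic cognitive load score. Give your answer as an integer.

Count of concepts held simultaneously: 7.
Count of pairwise dependencies listed: 7.
Element contribution: 7 × 1 = 7.
Interaction contribution: 7 × 2 = 14.
Intrinsic load = 7 + 14 = 21.

21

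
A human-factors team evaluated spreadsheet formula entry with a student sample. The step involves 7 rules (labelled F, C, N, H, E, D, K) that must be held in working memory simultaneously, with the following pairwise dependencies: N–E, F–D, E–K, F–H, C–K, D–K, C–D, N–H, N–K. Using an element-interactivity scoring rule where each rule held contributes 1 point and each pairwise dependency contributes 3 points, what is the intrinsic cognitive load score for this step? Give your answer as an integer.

Count of rules held simultaneously: 7.
Count of pairwise dependencies listed: 9.
Element contribution: 7 × 1 = 7.
Interaction contribution: 9 × 3 = 27.
Intrinsic load = 7 + 27 = 34.

34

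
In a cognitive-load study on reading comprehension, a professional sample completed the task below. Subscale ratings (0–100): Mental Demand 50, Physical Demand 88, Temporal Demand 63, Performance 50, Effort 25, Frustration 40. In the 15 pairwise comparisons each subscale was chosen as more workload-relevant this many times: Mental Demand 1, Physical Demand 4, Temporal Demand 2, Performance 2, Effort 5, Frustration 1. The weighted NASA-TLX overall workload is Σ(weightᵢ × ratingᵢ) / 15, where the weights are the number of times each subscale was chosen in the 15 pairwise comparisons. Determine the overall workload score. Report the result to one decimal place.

The tallies are the weights (they sum to 15).
Weighted sum = 1·50 + 4·88 + 2·63 + 2·50 + 5·25 + 1·40
            = 50 + 352 + 126 + 100 + 125 + 40 = 793.
Overall workload = 793 / 15 = 52.8667 ≈ 52.9.

52.9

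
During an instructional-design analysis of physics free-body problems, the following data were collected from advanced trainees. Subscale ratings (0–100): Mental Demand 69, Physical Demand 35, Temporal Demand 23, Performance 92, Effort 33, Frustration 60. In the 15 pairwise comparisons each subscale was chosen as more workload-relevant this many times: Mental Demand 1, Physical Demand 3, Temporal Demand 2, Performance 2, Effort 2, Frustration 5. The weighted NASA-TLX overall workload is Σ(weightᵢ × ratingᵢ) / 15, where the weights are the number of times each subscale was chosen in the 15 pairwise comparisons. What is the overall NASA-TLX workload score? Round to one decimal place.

The tallies are the weights (they sum to 15).
Weighted sum = 1·69 + 3·35 + 2·23 + 2·92 + 2·33 + 5·60
            = 69 + 105 + 46 + 184 + 66 + 300 = 770.
Overall workload = 770 / 15 = 51.3333 ≈ 51.3.

51.3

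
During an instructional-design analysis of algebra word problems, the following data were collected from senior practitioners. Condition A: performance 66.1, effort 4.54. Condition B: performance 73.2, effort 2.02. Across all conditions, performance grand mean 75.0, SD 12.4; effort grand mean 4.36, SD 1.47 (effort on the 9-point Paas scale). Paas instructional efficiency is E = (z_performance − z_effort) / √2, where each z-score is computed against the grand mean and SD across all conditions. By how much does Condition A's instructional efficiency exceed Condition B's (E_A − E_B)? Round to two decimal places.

-1.62

Condition A: z_P = (66.1 − 75.0)/12.4 = -0.7177; z_E = (4.54 − 4.36)/1.47 = 0.1224; E_A = (-0.7177 − 0.1224)/√2 = -0.5940.
Condition B: z_P = (73.2 − 75.0)/12.4 = -0.1452; z_E = (2.02 − 4.36)/1.47 = -1.5918; E_B = (-0.1452 − (-1.5918))/√2 = 1.0229.
E_A − E_B = -0.5940 − 1.0229 = -1.6169 ≈ -1.62.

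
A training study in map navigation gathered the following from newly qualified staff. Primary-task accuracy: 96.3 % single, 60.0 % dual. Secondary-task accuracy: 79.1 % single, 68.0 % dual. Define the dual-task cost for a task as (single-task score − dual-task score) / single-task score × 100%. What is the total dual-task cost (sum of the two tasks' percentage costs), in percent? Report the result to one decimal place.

51.7

Primary cost = (96.3 − 60.0) / 96.3 × 100% = 37.6947%.
Secondary cost = (79.1 − 68.0) / 79.1 × 100% = 14.0329%.
Total = 37.6947% + 14.0329% = 51.7276% ≈ 51.7%.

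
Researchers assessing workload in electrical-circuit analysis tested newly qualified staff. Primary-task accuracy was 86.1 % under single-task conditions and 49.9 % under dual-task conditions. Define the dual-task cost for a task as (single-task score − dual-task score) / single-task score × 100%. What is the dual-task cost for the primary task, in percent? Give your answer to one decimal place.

Cost = (86.1 − 49.9) / 86.1 × 100%
     = 36.2000 / 86.1 × 100% = 42.0441%.
≈ 42.0%.

42.0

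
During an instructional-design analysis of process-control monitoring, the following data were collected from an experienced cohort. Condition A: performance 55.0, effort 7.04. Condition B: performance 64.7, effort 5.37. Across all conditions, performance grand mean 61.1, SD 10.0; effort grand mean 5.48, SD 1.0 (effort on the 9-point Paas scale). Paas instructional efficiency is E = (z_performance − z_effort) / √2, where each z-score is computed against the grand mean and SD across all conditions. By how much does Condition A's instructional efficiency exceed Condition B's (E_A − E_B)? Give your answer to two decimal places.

-1.87

Condition A: z_P = (55.0 − 61.1)/10.0 = -0.6100; z_E = (7.04 − 5.48)/1.0 = 1.5600; E_A = (-0.6100 − 1.5600)/√2 = -1.5344.
Condition B: z_P = (64.7 − 61.1)/10.0 = 0.3600; z_E = (5.37 − 5.48)/1.0 = -0.1100; E_B = (0.3600 − (-0.1100))/√2 = 0.3323.
E_A − E_B = -1.5344 − 0.3323 = -1.8667 ≈ -1.87.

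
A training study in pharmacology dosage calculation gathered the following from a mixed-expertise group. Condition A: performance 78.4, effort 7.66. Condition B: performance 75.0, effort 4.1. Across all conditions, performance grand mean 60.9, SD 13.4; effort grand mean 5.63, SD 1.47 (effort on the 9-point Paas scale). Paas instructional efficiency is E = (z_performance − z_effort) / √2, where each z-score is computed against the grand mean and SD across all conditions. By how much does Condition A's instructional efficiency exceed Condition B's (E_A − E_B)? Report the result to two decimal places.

Condition A: z_P = (78.4 − 60.9)/13.4 = 1.3060; z_E = (7.66 − 5.63)/1.47 = 1.3810; E_A = (1.3060 − 1.3810)/√2 = -0.0530.
Condition B: z_P = (75.0 − 60.9)/13.4 = 1.0522; z_E = (4.1 − 5.63)/1.47 = -1.0408; E_B = (1.0522 − (-1.0408))/√2 = 1.4800.
E_A − E_B = -0.0530 − 1.4800 = -1.5330 ≈ -1.53.

-1.53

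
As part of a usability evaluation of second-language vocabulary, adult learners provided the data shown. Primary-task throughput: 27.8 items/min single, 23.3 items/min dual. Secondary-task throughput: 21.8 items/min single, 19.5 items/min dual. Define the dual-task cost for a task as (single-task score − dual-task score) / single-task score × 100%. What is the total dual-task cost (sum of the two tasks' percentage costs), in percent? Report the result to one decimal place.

26.7

Primary cost = (27.8 − 23.3) / 27.8 × 100% = 16.1871%.
Secondary cost = (21.8 − 19.5) / 21.8 × 100% = 10.5505%.
Total = 16.1871% + 10.5505% = 26.7376% ≈ 26.7%.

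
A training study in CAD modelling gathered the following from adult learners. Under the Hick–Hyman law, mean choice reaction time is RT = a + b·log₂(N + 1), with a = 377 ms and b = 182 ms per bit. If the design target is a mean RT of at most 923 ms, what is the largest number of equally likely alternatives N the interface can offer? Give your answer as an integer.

Set 377 + 182·log₂(N + 1) ≤ 923.
log₂(N + 1) ≤ (923 − 377) / 182 = 3.0000.
N + 1 ≤ 2^3.0000 = 8.0000.
N ≤ 7.0000, so the largest integer N is 7.

7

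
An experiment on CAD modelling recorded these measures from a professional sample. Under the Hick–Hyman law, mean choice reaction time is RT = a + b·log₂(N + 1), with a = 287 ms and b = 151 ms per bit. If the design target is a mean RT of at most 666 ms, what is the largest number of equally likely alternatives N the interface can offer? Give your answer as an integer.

4

Set 287 + 151·log₂(N + 1) ≤ 666.
log₂(N + 1) ≤ (666 − 287) / 151 = 2.5099.
N + 1 ≤ 2^2.5099 = 5.6958.
N ≤ 4.6958, so the largest integer N is 4.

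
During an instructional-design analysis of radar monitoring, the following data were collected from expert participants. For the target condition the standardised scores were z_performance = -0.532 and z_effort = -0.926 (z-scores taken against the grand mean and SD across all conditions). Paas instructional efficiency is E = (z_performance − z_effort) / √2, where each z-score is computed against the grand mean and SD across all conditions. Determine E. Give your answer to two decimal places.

0.28

z_P − z_E = -0.532 − (-0.926) = 0.3940.
E = 0.3940 / √2 = 0.3940 / 1.41421 = 0.2786 ≈ 0.28.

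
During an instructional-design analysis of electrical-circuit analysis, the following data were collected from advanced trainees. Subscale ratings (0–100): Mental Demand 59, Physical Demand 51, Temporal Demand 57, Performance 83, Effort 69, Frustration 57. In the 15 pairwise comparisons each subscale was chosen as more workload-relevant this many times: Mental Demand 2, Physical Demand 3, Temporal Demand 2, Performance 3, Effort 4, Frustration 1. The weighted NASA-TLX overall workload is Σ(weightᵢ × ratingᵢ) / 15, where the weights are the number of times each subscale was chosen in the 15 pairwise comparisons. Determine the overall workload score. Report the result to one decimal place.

The tallies are the weights (they sum to 15).
Weighted sum = 2·59 + 3·51 + 2·57 + 3·83 + 4·69 + 1·57
            = 118 + 153 + 114 + 249 + 276 + 57 = 967.
Overall workload = 967 / 15 = 64.4667 ≈ 64.5.

64.5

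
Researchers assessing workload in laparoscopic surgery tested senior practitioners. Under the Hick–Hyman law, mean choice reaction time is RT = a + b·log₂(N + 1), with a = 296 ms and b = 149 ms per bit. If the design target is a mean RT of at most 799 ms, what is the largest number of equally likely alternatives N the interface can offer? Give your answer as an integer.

Set 296 + 149·log₂(N + 1) ≤ 799.
log₂(N + 1) ≤ (799 − 296) / 149 = 3.3758.
N + 1 ≤ 2^3.3758 = 10.3805.
N ≤ 9.3805, so the largest integer N is 9.

9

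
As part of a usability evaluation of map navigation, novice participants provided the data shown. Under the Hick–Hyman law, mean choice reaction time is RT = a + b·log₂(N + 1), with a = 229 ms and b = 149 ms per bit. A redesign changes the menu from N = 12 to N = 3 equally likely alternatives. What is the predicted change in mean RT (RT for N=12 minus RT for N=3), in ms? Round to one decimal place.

253.4

RT(12) = 229 + 149·log₂(13) = 229 + 149·3.7004 = 780.3596 ms.
RT(3) = 229 + 149·log₂(4) = 229 + 149·2.0000 = 527.0000 ms.
Difference = 780.3596 − 527.0000 = 253.3596 ≈ 253.4 ms.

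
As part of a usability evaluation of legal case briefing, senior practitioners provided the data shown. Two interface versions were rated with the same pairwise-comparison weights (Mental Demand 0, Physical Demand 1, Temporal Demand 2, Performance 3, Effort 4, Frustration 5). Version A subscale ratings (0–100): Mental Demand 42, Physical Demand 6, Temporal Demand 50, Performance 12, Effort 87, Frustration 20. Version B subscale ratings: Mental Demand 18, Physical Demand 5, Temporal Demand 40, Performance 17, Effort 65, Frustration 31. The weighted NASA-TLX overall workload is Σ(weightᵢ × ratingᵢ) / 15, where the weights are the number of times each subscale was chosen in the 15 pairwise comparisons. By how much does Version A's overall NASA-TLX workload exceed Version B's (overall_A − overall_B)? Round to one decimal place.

2.6

Version A weighted sum = 0·42 + 1·6 + 2·50 + 3·12 + 4·87 + 5·20 = 0 + 6 + 100 + 36 + 348 + 100 = 590; overall_A = 590/15 = 39.3333.
Version B weighted sum = 0·18 + 1·5 + 2·40 + 3·17 + 4·65 + 5·31 = 0 + 5 + 80 + 51 + 260 + 155 = 551; overall_B = 551/15 = 36.7333.
Difference = 39.3333 − 36.7333 = 2.6000 ≈ 2.6.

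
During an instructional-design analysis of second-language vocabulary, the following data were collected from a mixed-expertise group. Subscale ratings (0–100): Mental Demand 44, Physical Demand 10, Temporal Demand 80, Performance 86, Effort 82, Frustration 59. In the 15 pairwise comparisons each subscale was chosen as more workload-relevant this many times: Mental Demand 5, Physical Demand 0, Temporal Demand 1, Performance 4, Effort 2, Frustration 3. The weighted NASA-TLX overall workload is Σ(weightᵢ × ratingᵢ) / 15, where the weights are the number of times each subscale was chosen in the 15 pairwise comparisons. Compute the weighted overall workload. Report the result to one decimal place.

The tallies are the weights (they sum to 15).
Weighted sum = 5·44 + 0·10 + 1·80 + 4·86 + 2·82 + 3·59
            = 220 + 0 + 80 + 344 + 164 + 177 = 985.
Overall workload = 985 / 15 = 65.6667 ≈ 65.7.

65.7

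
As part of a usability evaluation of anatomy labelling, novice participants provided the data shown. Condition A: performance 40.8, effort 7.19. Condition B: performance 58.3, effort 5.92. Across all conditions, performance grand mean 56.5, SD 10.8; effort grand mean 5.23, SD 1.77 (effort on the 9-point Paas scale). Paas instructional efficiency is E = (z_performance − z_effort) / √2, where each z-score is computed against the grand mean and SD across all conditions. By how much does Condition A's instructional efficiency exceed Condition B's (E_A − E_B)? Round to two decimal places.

-1.65

Condition A: z_P = (40.8 − 56.5)/10.8 = -1.4537; z_E = (7.19 − 5.23)/1.77 = 1.1073; E_A = (-1.4537 − 1.1073)/√2 = -1.8109.
Condition B: z_P = (58.3 − 56.5)/10.8 = 0.1667; z_E = (5.92 − 5.23)/1.77 = 0.3898; E_B = (0.1667 − 0.3898)/√2 = -0.1578.
E_A − E_B = -1.8109 − (-0.1578) = -1.6531 ≈ -1.65.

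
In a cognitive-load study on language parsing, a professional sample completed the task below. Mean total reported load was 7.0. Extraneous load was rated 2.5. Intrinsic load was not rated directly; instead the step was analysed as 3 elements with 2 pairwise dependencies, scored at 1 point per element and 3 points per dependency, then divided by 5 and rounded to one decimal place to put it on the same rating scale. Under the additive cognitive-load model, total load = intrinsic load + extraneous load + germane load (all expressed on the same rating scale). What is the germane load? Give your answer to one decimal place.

Intrinsic (element-interactivity): (3 × 1 + 2 × 3) / 5 = 9 / 5 = 1.8000 → 1.8.
germane load = total − intrinsic − extraneous
             = 7.0 − 1.8 − 2.5 = 2.7.

2.7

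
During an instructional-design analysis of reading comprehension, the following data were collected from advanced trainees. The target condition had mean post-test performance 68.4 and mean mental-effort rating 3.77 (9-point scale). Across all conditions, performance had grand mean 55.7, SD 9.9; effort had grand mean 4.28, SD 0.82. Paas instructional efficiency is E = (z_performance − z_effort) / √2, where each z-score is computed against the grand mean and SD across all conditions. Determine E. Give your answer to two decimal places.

1.35

z_performance = (68.4 − 55.7) / 9.9 = 12.7000 / 9.9 = 1.2828.
z_effort = (3.77 − 4.28) / 0.82 = -0.5100 / 0.82 = -0.6220.
z_P − z_E = 1.2828 − (-0.6220) = 1.9048.
E = 1.9048 / √2 = 1.9048 / 1.41421 = 1.3469 ≈ 1.35.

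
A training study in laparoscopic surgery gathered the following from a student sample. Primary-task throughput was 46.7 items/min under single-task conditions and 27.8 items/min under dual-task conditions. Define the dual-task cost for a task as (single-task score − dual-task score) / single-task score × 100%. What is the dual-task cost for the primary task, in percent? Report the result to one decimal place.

Cost = (46.7 − 27.8) / 46.7 × 100%
     = 18.9000 / 46.7 × 100% = 40.4711%.
≈ 40.5%.

40.5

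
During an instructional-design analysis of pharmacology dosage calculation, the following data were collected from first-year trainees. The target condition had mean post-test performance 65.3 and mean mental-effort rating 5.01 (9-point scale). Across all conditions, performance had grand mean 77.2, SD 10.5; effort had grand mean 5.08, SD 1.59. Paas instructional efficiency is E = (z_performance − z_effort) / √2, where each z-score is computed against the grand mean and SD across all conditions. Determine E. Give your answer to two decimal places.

-0.77

z_performance = (65.3 − 77.2) / 10.5 = -11.9000 / 10.5 = -1.1333.
z_effort = (5.01 − 5.08) / 1.59 = -0.0700 / 1.59 = -0.0440.
z_P − z_E = -1.1333 − (-0.0440) = -1.0893.
E = -1.0893 / √2 = -1.0893 / 1.41421 = -0.7703 ≈ -0.77.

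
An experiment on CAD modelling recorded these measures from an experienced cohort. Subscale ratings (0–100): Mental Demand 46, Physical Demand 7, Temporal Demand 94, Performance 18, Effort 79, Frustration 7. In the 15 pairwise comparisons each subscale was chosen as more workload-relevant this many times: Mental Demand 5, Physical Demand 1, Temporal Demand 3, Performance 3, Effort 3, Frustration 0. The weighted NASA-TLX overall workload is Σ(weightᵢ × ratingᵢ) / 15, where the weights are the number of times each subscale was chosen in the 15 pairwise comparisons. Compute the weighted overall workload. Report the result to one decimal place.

54.0

The tallies are the weights (they sum to 15).
Weighted sum = 5·46 + 1·7 + 3·94 + 3·18 + 3·79 + 0·7
            = 230 + 7 + 282 + 54 + 237 + 0 = 810.
Overall workload = 810 / 15 = 54.0000 ≈ 54.0.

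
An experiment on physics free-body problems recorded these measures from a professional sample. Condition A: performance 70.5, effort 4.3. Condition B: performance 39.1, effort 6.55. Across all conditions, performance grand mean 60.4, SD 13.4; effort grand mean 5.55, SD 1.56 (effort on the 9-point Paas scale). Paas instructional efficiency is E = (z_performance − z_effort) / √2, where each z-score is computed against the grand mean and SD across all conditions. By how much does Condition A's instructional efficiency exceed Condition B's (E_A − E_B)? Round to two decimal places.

2.68

Condition A: z_P = (70.5 − 60.4)/13.4 = 0.7537; z_E = (4.3 − 5.55)/1.56 = -0.8013; E_A = (0.7537 − (-0.8013))/√2 = 1.0996.
Condition B: z_P = (39.1 − 60.4)/13.4 = -1.5896; z_E = (6.55 − 5.55)/1.56 = 0.6410; E_B = (-1.5896 − 0.6410)/√2 = -1.5773.
E_A − E_B = 1.0996 − (-1.5773) = 2.6769 ≈ 2.68.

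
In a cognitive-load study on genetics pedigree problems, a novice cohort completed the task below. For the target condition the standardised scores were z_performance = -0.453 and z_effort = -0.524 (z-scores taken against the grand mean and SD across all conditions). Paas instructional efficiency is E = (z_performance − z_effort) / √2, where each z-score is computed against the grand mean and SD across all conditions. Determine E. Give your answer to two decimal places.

0.05

z_P − z_E = -0.453 − (-0.524) = 0.0710.
E = 0.0710 / √2 = 0.0710 / 1.41421 = 0.0502 ≈ 0.05.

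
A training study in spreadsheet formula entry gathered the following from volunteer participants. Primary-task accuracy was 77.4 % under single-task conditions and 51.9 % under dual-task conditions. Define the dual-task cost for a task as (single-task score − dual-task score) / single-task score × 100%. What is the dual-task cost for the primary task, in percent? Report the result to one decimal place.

Cost = (77.4 − 51.9) / 77.4 × 100%
     = 25.5000 / 77.4 × 100% = 32.9457%.
≈ 32.9%.

32.9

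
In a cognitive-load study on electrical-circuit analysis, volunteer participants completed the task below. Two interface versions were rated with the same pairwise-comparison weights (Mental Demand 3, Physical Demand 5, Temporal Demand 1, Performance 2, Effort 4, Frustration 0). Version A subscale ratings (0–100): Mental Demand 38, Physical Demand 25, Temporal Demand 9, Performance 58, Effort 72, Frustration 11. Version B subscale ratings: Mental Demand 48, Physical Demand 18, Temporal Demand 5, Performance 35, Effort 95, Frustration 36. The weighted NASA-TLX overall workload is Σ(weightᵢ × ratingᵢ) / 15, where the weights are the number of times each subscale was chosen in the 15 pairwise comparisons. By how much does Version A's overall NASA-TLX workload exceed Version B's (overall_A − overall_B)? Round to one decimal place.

Version A weighted sum = 3·38 + 5·25 + 1·9 + 2·58 + 4·72 + 0·11 = 114 + 125 + 9 + 116 + 288 + 0 = 652; overall_A = 652/15 = 43.4667.
Version B weighted sum = 3·48 + 5·18 + 1·5 + 2·35 + 4·95 + 0·36 = 144 + 90 + 5 + 70 + 380 + 0 = 689; overall_B = 689/15 = 45.9333.
Difference = 43.4667 − 45.9333 = -2.4666 ≈ -2.5.

-2.5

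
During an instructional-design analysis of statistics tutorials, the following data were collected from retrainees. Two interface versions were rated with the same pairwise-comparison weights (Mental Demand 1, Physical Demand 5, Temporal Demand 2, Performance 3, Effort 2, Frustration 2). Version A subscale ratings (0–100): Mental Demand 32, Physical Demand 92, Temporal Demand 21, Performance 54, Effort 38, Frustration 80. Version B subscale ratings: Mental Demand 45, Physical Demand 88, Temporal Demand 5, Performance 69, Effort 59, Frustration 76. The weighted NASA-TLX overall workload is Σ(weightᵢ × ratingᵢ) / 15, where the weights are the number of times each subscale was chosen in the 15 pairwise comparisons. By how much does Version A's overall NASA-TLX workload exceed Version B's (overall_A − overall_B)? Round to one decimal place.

Version A weighted sum = 1·32 + 5·92 + 2·21 + 3·54 + 2·38 + 2·80 = 32 + 460 + 42 + 162 + 76 + 160 = 932; overall_A = 932/15 = 62.1333.
Version B weighted sum = 1·45 + 5·88 + 2·5 + 3·69 + 2·59 + 2·76 = 45 + 440 + 10 + 207 + 118 + 152 = 972; overall_B = 972/15 = 64.8000.
Difference = 62.1333 − 64.8000 = -2.6667 ≈ -2.7.

-2.7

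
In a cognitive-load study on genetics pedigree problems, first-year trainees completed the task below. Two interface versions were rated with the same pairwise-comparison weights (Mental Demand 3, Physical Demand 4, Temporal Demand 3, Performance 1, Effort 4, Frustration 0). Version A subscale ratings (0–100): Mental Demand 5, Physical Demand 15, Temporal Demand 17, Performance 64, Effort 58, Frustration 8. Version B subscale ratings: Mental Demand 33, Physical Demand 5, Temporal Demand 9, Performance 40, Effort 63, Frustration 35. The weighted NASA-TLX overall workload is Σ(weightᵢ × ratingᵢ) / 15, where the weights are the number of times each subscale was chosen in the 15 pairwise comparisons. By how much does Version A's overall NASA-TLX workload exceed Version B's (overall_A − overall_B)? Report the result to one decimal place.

Version A weighted sum = 3·5 + 4·15 + 3·17 + 1·64 + 4·58 + 0·8 = 15 + 60 + 51 + 64 + 232 + 0 = 422; overall_A = 422/15 = 28.1333.
Version B weighted sum = 3·33 + 4·5 + 3·9 + 1·40 + 4·63 + 0·35 = 99 + 20 + 27 + 40 + 252 + 0 = 438; overall_B = 438/15 = 29.2000.
Difference = 28.1333 − 29.2000 = -1.0667 ≈ -1.1.

-1.1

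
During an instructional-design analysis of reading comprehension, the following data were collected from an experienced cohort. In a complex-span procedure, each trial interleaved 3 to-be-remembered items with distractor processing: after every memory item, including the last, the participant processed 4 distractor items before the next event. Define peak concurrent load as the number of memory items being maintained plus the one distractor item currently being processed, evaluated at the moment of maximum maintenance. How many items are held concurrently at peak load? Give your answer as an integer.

4

Maintenance is greatest during the distractor(s) after memory item 3: all 3 memory items are being held.
One distractor item is concurrently being processed.
Peak concurrent load = 3 + 1 = 4 items.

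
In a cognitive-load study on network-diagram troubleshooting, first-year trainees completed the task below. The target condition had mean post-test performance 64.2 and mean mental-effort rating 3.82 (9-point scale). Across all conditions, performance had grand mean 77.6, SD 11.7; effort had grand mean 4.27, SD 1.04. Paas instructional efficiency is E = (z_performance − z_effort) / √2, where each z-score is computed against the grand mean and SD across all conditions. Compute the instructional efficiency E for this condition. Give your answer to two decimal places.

-0.50

z_performance = (64.2 − 77.6) / 11.7 = -13.4000 / 11.7 = -1.1453.
z_effort = (3.82 − 4.27) / 1.04 = -0.4500 / 1.04 = -0.4327.
z_P − z_E = -1.1453 − (-0.4327) = -0.7126.
E = -0.7126 / √2 = -0.7126 / 1.41421 = -0.5039 ≈ -0.50.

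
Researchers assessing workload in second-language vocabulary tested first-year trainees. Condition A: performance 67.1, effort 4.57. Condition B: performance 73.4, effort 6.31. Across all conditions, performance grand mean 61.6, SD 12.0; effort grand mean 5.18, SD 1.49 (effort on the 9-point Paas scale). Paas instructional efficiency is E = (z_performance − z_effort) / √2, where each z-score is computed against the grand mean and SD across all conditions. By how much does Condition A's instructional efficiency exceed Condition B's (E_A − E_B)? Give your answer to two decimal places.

0.45

Condition A: z_P = (67.1 − 61.6)/12.0 = 0.4583; z_E = (4.57 − 5.18)/1.49 = -0.4094; E_A = (0.4583 − (-0.4094))/√2 = 0.6136.
Condition B: z_P = (73.4 − 61.6)/12.0 = 0.9833; z_E = (6.31 − 5.18)/1.49 = 0.7584; E_B = (0.9833 − 0.7584)/√2 = 0.1590.
E_A − E_B = 0.6136 − 0.1590 = 0.4546 ≈ 0.45.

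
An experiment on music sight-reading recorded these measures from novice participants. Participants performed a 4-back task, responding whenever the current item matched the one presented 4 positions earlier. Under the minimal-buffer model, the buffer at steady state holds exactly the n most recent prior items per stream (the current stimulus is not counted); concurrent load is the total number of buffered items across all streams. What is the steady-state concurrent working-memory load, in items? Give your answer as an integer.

4

The buffer holds the 4 most recent prior items.
Steady-state concurrent load = 4 items.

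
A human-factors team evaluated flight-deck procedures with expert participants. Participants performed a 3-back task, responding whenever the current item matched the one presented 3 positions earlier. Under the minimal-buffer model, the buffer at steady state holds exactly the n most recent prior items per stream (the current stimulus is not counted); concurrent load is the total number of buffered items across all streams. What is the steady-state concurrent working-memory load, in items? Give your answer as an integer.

The buffer holds the 3 most recent prior items.
Steady-state concurrent load = 3 items.

3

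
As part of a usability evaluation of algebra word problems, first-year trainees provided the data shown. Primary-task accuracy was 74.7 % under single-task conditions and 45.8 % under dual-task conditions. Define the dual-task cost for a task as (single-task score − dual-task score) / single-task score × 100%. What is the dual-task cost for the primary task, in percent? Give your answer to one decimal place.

38.7

Cost = (74.7 − 45.8) / 74.7 × 100%
     = 28.9000 / 74.7 × 100% = 38.6881%.
≈ 38.7%.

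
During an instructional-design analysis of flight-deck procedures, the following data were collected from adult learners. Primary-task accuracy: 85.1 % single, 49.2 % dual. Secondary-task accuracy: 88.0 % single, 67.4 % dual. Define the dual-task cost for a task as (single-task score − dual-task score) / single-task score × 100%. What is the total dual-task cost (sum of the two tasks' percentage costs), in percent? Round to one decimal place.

Primary cost = (85.1 − 49.2) / 85.1 × 100% = 42.1857%.
Secondary cost = (88.0 − 67.4) / 88.0 × 100% = 23.4091%.
Total = 42.1857% + 23.4091% = 65.5948% ≈ 65.6%.

65.6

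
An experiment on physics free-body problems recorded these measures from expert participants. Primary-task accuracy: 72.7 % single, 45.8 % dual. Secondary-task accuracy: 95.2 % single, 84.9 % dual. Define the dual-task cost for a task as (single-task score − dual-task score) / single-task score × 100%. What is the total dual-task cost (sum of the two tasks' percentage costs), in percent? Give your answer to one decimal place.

Primary cost = (72.7 − 45.8) / 72.7 × 100% = 37.0014%.
Secondary cost = (95.2 − 84.9) / 95.2 × 100% = 10.8193%.
Total = 37.0014% + 10.8193% = 47.8207% ≈ 47.8%.

47.8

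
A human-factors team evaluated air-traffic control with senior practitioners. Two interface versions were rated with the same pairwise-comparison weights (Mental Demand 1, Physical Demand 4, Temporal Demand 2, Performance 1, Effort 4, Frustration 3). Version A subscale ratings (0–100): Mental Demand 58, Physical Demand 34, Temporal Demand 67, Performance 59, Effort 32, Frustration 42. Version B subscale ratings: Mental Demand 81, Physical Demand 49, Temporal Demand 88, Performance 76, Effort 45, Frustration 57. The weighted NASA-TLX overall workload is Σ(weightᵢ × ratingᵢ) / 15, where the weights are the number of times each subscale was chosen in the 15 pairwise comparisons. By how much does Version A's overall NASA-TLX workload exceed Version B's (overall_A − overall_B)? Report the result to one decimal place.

-15.9

Version A weighted sum = 1·58 + 4·34 + 2·67 + 1·59 + 4·32 + 3·42 = 58 + 136 + 134 + 59 + 128 + 126 = 641; overall_A = 641/15 = 42.7333.
Version B weighted sum = 1·81 + 4·49 + 2·88 + 1·76 + 4·45 + 3·57 = 81 + 196 + 176 + 76 + 180 + 171 = 880; overall_B = 880/15 = 58.6667.
Difference = 42.7333 − 58.6667 = -15.9334 ≈ -15.9.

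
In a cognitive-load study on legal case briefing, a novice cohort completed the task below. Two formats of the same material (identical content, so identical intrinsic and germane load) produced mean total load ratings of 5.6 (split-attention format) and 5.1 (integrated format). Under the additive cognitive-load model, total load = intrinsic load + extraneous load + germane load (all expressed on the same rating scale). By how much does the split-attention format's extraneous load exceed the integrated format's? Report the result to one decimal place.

Intrinsic and germane load are equal across formats, so the difference in total load equals the difference in extraneous load.
Extraneous-load difference = 5.6 − 5.1 = 0.5.

0.5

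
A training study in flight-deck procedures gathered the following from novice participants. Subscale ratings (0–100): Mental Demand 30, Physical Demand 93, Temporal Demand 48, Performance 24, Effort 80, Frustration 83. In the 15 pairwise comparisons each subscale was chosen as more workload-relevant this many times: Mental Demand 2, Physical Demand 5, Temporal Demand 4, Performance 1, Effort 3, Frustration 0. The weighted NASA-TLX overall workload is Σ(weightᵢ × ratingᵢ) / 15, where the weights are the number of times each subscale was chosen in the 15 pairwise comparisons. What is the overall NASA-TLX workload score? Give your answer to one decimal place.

65.4

The tallies are the weights (they sum to 15).
Weighted sum = 2·30 + 5·93 + 4·48 + 1·24 + 3·80 + 0·83
            = 60 + 465 + 192 + 24 + 240 + 0 = 981.
Overall workload = 981 / 15 = 65.4000 ≈ 65.4.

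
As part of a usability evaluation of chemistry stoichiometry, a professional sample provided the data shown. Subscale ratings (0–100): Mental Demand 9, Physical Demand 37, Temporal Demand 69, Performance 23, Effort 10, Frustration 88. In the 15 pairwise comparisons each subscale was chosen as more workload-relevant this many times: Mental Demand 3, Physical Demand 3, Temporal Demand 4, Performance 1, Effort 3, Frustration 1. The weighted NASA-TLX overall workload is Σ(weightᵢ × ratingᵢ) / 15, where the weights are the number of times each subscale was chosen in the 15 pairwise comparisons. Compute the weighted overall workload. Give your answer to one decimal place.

The tallies are the weights (they sum to 15).
Weighted sum = 3·9 + 3·37 + 4·69 + 1·23 + 3·10 + 1·88
            = 27 + 111 + 276 + 23 + 30 + 88 = 555.
Overall workload = 555 / 15 = 37.0000 ≈ 37.0.

37.0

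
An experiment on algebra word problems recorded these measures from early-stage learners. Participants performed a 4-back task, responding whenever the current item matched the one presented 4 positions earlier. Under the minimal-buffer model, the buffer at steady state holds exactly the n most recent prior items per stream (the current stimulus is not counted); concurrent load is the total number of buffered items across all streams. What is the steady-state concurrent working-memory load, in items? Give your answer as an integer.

4

The buffer holds the 4 most recent prior items.
Steady-state concurrent load = 4 items.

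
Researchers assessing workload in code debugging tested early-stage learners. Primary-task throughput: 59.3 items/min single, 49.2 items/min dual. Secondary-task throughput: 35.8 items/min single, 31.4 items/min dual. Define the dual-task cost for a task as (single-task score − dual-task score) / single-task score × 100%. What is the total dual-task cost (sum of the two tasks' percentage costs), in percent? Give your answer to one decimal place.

29.3

Primary cost = (59.3 − 49.2) / 59.3 × 100% = 17.0320%.
Secondary cost = (35.8 − 31.4) / 35.8 × 100% = 12.2905%.
Total = 17.0320% + 12.2905% = 29.3225% ≈ 29.3%.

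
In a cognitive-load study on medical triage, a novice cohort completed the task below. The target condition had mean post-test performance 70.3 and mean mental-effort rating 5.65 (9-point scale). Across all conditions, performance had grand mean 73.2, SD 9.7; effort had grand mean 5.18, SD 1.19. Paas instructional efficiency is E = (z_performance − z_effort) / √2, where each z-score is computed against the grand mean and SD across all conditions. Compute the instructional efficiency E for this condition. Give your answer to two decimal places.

z_performance = (70.3 − 73.2) / 9.7 = -2.9000 / 9.7 = -0.2990.
z_effort = (5.65 − 5.18) / 1.19 = 0.4700 / 1.19 = 0.3950.
z_P − z_E = -0.2990 − 0.3950 = -0.6940.
E = -0.6940 / √2 = -0.6940 / 1.41421 = -0.4907 ≈ -0.49.

-0.49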